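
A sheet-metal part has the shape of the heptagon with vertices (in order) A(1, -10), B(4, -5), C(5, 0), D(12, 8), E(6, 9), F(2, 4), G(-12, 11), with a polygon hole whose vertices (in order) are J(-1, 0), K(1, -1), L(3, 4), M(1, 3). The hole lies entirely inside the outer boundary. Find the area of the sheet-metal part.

Outer boundary:
Apply the shoelace formula: 2A = Σ (x_i·y_{i+1} − x_{i+1}·y_i), indices taken mod 7.
Σ = (35) + (25) + (40) + (60) + (6) + (70) + (109) = 345
Area = |Σ|/2 = 172.5.
Hole:
Σ = (1) + (7) + (5) + (3) = 16
Area = |Σ|/2 = 8.
Net area = 172.5 − 8 = 164.5.

164.5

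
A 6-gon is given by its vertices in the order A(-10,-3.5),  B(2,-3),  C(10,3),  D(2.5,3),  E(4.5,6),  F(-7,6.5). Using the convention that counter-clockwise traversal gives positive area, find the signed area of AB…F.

128.875

Σ = (37) + (36) + (22.5) + (1.5) + (71.25) + (89.5) = 257.75
Signed area = Σ/2 = 128.875 (positive ⇒ counter-clockwise traversal).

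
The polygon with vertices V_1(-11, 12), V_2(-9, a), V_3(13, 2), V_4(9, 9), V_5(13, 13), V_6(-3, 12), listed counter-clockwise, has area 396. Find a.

-13

The doubled signed area Σ (x_i y_{i+1} − x_{i+1} y_i) is linear in a.
With a=0 it equals 480; the coefficient of a is -24 (from the two edges through V_2).
So -24·a + 480 = 2·396 = 792 ⇒ a = -13.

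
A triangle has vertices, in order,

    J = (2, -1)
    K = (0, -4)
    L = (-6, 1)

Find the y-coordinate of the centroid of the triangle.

-4/3

Apply Gauss's area formula. First the cross-terms c_i = x_i·y_{i+1} − x_{i+1}·y_i:
  -8, -24, 4  ⇒  2A = -28, A = -14.
Then Σ (y_i + y_{i+1})·c_i = 112, so ȳ = 112 / (6·(-14)) = -4/3.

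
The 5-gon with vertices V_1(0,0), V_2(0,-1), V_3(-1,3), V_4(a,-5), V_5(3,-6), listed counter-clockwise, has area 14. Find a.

-1

The doubled signed area Σ (x_i y_{i+1} − x_{i+1} y_i) is linear in a.
With a=0 it equals 19; the coefficient of a is -9 (from the two edges through V_4).
So -9·a + 19 = 2·14 = 28 ⇒ a = -1.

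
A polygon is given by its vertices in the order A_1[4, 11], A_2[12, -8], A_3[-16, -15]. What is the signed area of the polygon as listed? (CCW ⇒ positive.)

-294

Apply the shoelace (surveyor's) formula: 2A = Σ (x_i·y_{i+1} − x_{i+1}·y_i), indices taken mod 3.
Cross-terms: -164, -308, -116  ⇒  Σ = -588
Signed area = Σ/2 = -294 (negative ⇒ clockwise traversal).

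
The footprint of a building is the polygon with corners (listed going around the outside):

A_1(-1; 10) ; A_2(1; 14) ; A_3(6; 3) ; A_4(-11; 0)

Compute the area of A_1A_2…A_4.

91

Cross-terms: -24, -81, 33, -110  ⇒  Σ = -182
Area = |Σ|/2 = 91.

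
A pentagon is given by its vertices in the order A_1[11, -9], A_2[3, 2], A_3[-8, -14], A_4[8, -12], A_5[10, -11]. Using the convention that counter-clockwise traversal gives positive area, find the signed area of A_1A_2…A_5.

A_1→A_2: (11)(2) − (3)(-9) = 49
A_2→A_3: (3)(-14) − (-8)(2) = -26
A_3→A_4: (-8)(-12) − (8)(-14) = 208
A_4→A_5: (8)(-11) − (10)(-12) = 32
A_5→A_1: (10)(-9) − (11)(-11) = 31
Σ = 294
Signed area = Σ/2 = 147 (positive ⇒ counter-clockwise traversal).

147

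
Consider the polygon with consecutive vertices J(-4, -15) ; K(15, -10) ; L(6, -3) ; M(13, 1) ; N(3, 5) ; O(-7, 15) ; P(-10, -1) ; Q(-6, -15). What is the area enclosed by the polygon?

399

J→K: (-4)(-10) − (15)(-15) = 265
K→L: (15)(-3) − (6)(-10) = 15
L→M: (6)(1) − (13)(-3) = 45
M→N: (13)(5) − (3)(1) = 62
N→O: (3)(15) − (-7)(5) = 80
O→P: (-7)(-1) − (-10)(15) = 157
P→Q: (-10)(-15) − (-6)(-1) = 144
Q→J: (-6)(-15) − (-4)(-15) = 30
Σ = 798
Area = |Σ|/2 = 399.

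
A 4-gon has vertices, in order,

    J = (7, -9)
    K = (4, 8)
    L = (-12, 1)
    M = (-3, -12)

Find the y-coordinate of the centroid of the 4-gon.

-314/135

Apply the surveyor's formula. First the cross-terms c_i = x_i·y_{i+1} − x_{i+1}·y_i:
  92, 100, 147, 111  ⇒  2A = 450, A = 225.
Then Σ (y_i + y_{i+1})·c_i = -3140, so ȳ = -3140 / (6·225) = -314/135.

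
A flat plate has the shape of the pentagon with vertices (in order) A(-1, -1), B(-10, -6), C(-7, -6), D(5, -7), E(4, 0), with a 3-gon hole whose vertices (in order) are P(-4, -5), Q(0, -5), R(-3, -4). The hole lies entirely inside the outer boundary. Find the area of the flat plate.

56.5

Outer boundary:
Apply the surveyor's formula: 2A = Σ (x_i·y_{i+1} − x_{i+1}·y_i), indices taken mod 5.
Σ = (-4) + (18) + (79) + (28) + (-4) = 117
Area = |Σ|/2 = 58.5.
Hole:
Cross-terms: 20, -15, -1  ⇒  Σ = 4
Area = |Σ|/2 = 2.
Net area = 58.5 − 2 = 56.5.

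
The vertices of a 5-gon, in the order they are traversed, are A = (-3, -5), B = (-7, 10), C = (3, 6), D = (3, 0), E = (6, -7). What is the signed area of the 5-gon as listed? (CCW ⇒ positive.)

-113.5

Σ = (-65) + (-72) + (-18) + (-21) + (-51) = -227
Signed area = Σ/2 = -113.5 (negative ⇒ clockwise traversal).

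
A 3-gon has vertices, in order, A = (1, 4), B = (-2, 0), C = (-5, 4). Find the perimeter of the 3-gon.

16

|AB| = √((-3)² + (-4)²) = √25 = 5
|BC| = √((-3)² + (4)²) = √25 = 5
|CA| = √((6)² + (0)²) = √36 = 6
Perimeter = 5 + 5 + 6 = 16.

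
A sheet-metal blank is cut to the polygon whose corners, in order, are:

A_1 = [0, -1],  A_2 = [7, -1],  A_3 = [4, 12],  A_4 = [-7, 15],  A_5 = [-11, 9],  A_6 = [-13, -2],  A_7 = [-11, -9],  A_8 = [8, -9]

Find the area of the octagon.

Cross-terms: 7, 88, 144, 102, 139, 95, 171, -8  ⇒  Σ = 738
Area = |Σ|/2 = 369.

369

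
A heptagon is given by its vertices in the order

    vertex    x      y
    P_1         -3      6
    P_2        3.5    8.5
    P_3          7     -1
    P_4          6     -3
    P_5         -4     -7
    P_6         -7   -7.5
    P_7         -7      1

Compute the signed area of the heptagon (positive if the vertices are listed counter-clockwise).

-148

P_1→P_2: (-3)(8.5) − (3.5)(6) = -46.5
P_2→P_3: (3.5)(-1) − (7)(8.5) = -63
P_3→P_4: (7)(-3) − (6)(-1) = -15
P_4→P_5: (6)(-7) − (-4)(-3) = -54
P_5→P_6: (-4)(-7.5) − (-7)(-7) = -19
P_6→P_7: (-7)(1) − (-7)(-7.5) = -59.5
P_7→P_1: (-7)(6) − (-3)(1) = -39
Σ = -296
Signed area = Σ/2 = -148 (negative ⇒ clockwise traversal).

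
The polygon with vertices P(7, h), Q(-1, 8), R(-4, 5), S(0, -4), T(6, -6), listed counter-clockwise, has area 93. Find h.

The doubled signed area Σ (x_i y_{i+1} − x_{i+1} y_i) is linear in h.
With h=0 it equals 165; the coefficient of h is 7 (from the two edges through P).
So 7·h + 165 = 2·93 = 186 ⇒ h = 3.

3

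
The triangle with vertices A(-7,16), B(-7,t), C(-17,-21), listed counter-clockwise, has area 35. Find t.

The doubled signed area Σ (x_i y_{i+1} − x_{i+1} y_i) is linear in t.
With t=0 it equals -160; the coefficient of t is 10 (from the two edges through B).
So 10·t + -160 = 2·35 = 70 ⇒ t = 23.

23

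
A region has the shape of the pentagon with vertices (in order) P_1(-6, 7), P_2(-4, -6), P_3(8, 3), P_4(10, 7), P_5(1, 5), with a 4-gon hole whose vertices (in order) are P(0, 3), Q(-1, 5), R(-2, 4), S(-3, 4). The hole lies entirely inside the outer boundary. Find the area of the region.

101

Outer boundary:
Cross-terms: 64, 36, 26, 43, 37  ⇒  Σ = 206
Area = |Σ|/2 = 103.
Hole:
Apply Gauss's area formula: 2A = Σ (x_i·y_{i+1} − x_{i+1}·y_i), indices taken mod 4.
Σ = (3) + (6) + (4) + (-9) = 4
Area = |Σ|/2 = 2.
Net area = 103 − 2 = 101.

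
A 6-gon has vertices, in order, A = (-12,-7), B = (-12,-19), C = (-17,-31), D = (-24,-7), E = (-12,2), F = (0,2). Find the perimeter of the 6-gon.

92

|AB| = √((0)² + (-12)²) = √144 = 12
|BC| = √((-5)² + (-12)²) = √169 = 13
|CD| = √((-7)² + (24)²) = √625 = 25
|DE| = √((12)² + (9)²) = √225 = 15
|EF| = √((12)² + (0)²) = √144 = 12
|FA| = √((-12)² + (-9)²) = √225 = 15
Perimeter = 12 + 13 + 25 + 15 + 12 + 15 = 92.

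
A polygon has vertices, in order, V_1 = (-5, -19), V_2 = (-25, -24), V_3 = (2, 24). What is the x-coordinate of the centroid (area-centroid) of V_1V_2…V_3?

Apply Gauss's area formula. First the cross-terms c_i = x_i·y_{i+1} − x_{i+1}·y_i:
  -355, -552, 82  ⇒  2A = -825, A = -412.5.
Then Σ (x_i + x_{i+1})·c_i = 23100, so x̄ = 23100 / (6·(-412.5)) = -28/3.

-28/3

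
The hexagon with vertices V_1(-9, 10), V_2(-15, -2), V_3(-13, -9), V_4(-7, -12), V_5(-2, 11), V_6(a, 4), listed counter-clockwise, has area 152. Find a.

The doubled signed area Σ (x_i y_{i+1} − x_{i+1} y_i) is linear in a.
With a=0 it equals 297; the coefficient of a is -1 (from the two edges through V_6).
So -1·a + 297 = 2·152 = 304 ⇒ a = -7.

-7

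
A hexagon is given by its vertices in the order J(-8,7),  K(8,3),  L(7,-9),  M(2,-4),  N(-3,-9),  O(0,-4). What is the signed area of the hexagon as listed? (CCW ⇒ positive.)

-116.5

Apply the shoelace formula: 2A = Σ (x_i·y_{i+1} − x_{i+1}·y_i), indices taken mod 6.
Σ = (-80) + (-93) + (-10) + (-30) + (12) + (-32) = -233
Signed area = Σ/2 = -116.5 (negative ⇒ clockwise traversal).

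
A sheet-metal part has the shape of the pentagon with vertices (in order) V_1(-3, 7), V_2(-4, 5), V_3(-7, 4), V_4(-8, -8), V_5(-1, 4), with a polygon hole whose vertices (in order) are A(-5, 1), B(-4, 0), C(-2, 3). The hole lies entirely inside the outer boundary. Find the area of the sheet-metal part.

Outer boundary:
Σ = (13) + (19) + (88) + (-40) + (5) = 85
Area = |Σ|/2 = 42.5.
Hole:
Apply Gauss's area formula: 2A = Σ (x_i·y_{i+1} − x_{i+1}·y_i), indices taken mod 3.
Σ = (4) + (-12) + (13) = 5
Area = |Σ|/2 = 2.5.
Net area = 42.5 − 2.5 = 40.

40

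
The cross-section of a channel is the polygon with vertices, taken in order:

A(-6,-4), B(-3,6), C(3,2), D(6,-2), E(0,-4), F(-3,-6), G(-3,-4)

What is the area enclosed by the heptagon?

Apply the shoelace formula: 2A = Σ (x_i·y_{i+1} − x_{i+1}·y_i), indices taken mod 7.
Σ = (-48) + (-24) + (-18) + (-24) + (-12) + (-6) + (-12) = -144
Area = |Σ|/2 = 72.

72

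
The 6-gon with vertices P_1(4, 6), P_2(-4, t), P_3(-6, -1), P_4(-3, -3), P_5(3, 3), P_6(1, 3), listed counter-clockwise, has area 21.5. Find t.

0

The doubled signed area Σ (x_i y_{i+1} − x_{i+1} y_i) is linear in t.
With t=0 it equals 43; the coefficient of t is 10 (from the two edges through P_2).
So 10·t + 43 = 2·21.5 = 43 ⇒ t = 0.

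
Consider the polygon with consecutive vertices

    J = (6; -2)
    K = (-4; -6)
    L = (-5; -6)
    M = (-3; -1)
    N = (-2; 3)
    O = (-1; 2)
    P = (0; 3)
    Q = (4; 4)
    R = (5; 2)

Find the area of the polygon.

Apply Gauss's area formula: 2A = Σ (x_i·y_{i+1} − x_{i+1}·y_i), indices taken mod 9.
J→K: (6)(-6) − (-4)(-2) = -44
K→L: (-4)(-6) − (-5)(-6) = -6
L→M: (-5)(-1) − (-3)(-6) = -13
M→N: (-3)(3) − (-2)(-1) = -11
N→O: (-2)(2) − (-1)(3) = -1
O→P: (-1)(3) − (0)(2) = -3
P→Q: (0)(4) − (4)(3) = -12
Q→R: (4)(2) − (5)(4) = -12
R→J: (5)(-2) − (6)(2) = -22
Σ = -124
Area = |Σ|/2 = 62.

62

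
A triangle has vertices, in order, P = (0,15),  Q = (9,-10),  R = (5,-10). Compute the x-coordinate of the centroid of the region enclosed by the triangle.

14/3

Apply the shoelace (surveyor's) formula. First the cross-terms c_i = x_i·y_{i+1} − x_{i+1}·y_i:
  -135, -40, 75  ⇒  2A = -100, A = -50.
Then Σ (x_i + x_{i+1})·c_i = -1400, so x̄ = -1400 / (6·(-50)) = 14/3.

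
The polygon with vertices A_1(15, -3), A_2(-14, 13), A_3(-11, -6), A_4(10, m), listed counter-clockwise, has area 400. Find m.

The doubled signed area Σ (x_i y_{i+1} − x_{i+1} y_i) is linear in m.
With m=0 it equals 410; the coefficient of m is -26 (from the two edges through A_4).
So -26·m + 410 = 2·400 = 800 ⇒ m = -15.

-15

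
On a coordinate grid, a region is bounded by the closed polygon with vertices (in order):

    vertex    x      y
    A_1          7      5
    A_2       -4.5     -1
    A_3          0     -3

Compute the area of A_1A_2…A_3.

25

Apply Gauss's area formula: 2A = Σ (x_i·y_{i+1} − x_{i+1}·y_i), indices taken mod 3.
Cross-terms: 15.5, 13.5, 21  ⇒  Σ = 50
Area = |Σ|/2 = 25.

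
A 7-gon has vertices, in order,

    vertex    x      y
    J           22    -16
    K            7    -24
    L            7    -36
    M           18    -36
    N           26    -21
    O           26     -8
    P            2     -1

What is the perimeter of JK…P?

120

|JK| = √((-15)² + (-8)²) = √289 = 17
|KL| = √((0)² + (-12)²) = √144 = 12
|LM| = √((11)² + (0)²) = √121 = 11
|MN| = √((8)² + (15)²) = √289 = 17
|NO| = √((0)² + (13)²) = √169 = 13
|OP| = √((-24)² + (7)²) = √625 = 25
|PJ| = √((20)² + (-15)²) = √625 = 25
Perimeter = 17 + 12 + 11 + 17 + 13 + 25 + 25 = 120.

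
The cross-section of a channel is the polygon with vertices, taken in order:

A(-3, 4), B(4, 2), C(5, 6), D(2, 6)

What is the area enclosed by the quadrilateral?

18

Apply Gauss's area formula: 2A = Σ (x_i·y_{i+1} − x_{i+1}·y_i), indices taken mod 4.
Σ = (-22) + (14) + (18) + (26) = 36
Area = |Σ|/2 = 18.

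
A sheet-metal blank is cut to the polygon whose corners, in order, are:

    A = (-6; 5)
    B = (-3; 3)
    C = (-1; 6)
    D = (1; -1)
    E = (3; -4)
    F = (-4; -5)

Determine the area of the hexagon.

52.5

Apply the surveyor's formula: 2A = Σ (x_i·y_{i+1} − x_{i+1}·y_i), indices taken mod 6.
Σ = (-3) + (-15) + (-5) + (-1) + (-31) + (-50) = -105
Area = |Σ|/2 = 52.5.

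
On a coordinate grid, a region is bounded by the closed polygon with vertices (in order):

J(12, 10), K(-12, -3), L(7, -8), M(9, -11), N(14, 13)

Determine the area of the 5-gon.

Apply the surveyor's formula: 2A = Σ (x_i·y_{i+1} − x_{i+1}·y_i), indices taken mod 5.
Σ = (84) + (117) + (-5) + (271) + (-16) = 451
Area = |Σ|/2 = 225.5.

225.5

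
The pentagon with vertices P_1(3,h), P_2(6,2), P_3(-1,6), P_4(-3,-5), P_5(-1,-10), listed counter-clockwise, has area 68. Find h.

The doubled signed area Σ (x_i y_{i+1} − x_{i+1} y_i) is linear in h.
With h=0 it equals 122; the coefficient of h is -7 (from the two edges through P_1).
So -7·h + 122 = 2·68 = 136 ⇒ h = -2.

-2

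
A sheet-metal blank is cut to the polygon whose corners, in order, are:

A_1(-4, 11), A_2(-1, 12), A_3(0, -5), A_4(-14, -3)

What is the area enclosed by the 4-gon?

134

Apply the shoelace formula: 2A = Σ (x_i·y_{i+1} − x_{i+1}·y_i), indices taken mod 4.
A_1→A_2: (-4)(12) − (-1)(11) = -37
A_2→A_3: (-1)(-5) − (0)(12) = 5
A_3→A_4: (0)(-3) − (-14)(-5) = -70
A_4→A_1: (-14)(11) − (-4)(-3) = -166
Σ = -268
Area = |Σ|/2 = 134.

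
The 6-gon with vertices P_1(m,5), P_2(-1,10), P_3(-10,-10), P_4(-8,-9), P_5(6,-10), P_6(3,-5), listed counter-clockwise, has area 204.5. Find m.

9

Write out the shoelace sum; only the two edges meeting at P_1 involve m:
2·Area = [(3·5 − m·(-5)) + (m·10 − (-1)·5)] + 254
       = 15·m + 274 = 409
⇒ m = 9.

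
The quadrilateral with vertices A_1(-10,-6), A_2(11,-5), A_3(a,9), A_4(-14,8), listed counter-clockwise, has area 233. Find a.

-3

The doubled signed area Σ (x_i y_{i+1} − x_{i+1} y_i) is linear in a.
With a=0 it equals 505; the coefficient of a is 13 (from the two edges through A_3).
So 13·a + 505 = 2·233 = 466 ⇒ a = -3.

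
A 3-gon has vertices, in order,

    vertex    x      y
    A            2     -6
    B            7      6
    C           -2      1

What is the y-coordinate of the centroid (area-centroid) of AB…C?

Apply Gauss's area formula. First the cross-terms c_i = x_i·y_{i+1} − x_{i+1}·y_i:
  54, 19, 10  ⇒  2A = 83, A = 41.5.
Then Σ (y_i + y_{i+1})·c_i = 83, so ȳ = 83 / (6·41.5) = 1/3.

1/3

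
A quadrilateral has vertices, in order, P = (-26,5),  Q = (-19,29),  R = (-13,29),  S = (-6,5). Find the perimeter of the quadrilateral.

76

|PQ| = √((7)² + (24)²) = √625 = 25
|QR| = √((6)² + (0)²) = √36 = 6
|RS| = √((7)² + (-24)²) = √625 = 25
|SP| = √((-20)² + (0)²) = √400 = 20
Perimeter = 25 + 6 + 25 + 20 = 76.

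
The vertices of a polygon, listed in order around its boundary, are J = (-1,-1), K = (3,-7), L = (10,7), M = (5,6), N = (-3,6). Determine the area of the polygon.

J→K: (-1)(-7) − (3)(-1) = 10
K→L: (3)(7) − (10)(-7) = 91
L→M: (10)(6) − (5)(7) = 25
M→N: (5)(6) − (-3)(6) = 48
N→J: (-3)(-1) − (-1)(6) = 9
Σ = 183
Area = |Σ|/2 = 91.5.

91.5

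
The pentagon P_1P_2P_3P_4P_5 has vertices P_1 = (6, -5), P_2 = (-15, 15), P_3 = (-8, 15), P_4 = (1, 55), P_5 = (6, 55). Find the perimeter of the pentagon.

|P_1P_2| = √((-21)² + (20)²) = √841 = 29
|P_2P_3| = √((7)² + (0)²) = √49 = 7
|P_3P_4| = √((9)² + (40)²) = √1681 = 41
|P_4P_5| = √((5)² + (0)²) = √25 = 5
|P_5P_1| = √((0)² + (-60)²) = √3600 = 60
Perimeter = 29 + 7 + 41 + 5 + 60 = 142.

142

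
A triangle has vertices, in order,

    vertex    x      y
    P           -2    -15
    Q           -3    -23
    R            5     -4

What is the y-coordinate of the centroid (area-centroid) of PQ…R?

Apply the shoelace (surveyor's) formula. First the cross-terms c_i = x_i·y_{i+1} − x_{i+1}·y_i:
  1, 127, -83  ⇒  2A = 45, A = 22.5.
Then Σ (y_i + y_{i+1})·c_i = -1890, so ȳ = -1890 / (6·22.5) = -14.

-14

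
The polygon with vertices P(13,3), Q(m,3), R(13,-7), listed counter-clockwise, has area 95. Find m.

Write out the shoelace sum; only the two edges meeting at Q involve m:
2·Area = [(13·3 − m·3) + (m·(-7) − 13·3)] + 130
       = -10·m + 130 = 190
⇒ m = -6.

-6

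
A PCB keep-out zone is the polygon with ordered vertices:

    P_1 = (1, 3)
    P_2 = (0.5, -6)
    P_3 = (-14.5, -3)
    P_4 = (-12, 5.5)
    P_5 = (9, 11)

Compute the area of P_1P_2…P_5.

188.625

P_1→P_2: (1)(-6) − (0.5)(3) = -7.5
P_2→P_3: (0.5)(-3) − (-14.5)(-6) = -88.5
P_3→P_4: (-14.5)(5.5) − (-12)(-3) = -115.75
P_4→P_5: (-12)(11) − (9)(5.5) = -181.5
P_5→P_1: (9)(3) − (1)(11) = 16
Σ = -377.25
Area = |Σ|/2 = 188.625.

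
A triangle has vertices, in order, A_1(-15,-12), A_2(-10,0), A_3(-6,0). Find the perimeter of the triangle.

32

|A_1A_2| = √((5)² + (12)²) = √169 = 13
|A_2A_3| = √((4)² + (0)²) = √16 = 4
|A_3A_1| = √((-9)² + (-12)²) = √225 = 15
Perimeter = 13 + 4 + 15 = 32.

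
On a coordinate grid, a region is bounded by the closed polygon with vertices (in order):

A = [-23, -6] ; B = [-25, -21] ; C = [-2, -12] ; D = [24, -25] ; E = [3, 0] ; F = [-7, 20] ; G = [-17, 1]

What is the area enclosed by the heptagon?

Σ = (333) + (258) + (338) + (75) + (60) + (333) + (125) = 1522
Area = |Σ|/2 = 761.

761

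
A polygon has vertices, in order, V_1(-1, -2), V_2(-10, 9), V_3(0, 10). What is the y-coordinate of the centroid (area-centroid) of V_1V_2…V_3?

Apply the surveyor's formula. First the cross-terms c_i = x_i·y_{i+1} − x_{i+1}·y_i:
  -29, -100, 10  ⇒  2A = -119, A = -59.5.
Then Σ (y_i + y_{i+1})·c_i = -2023, so ȳ = -2023 / (6·(-59.5)) = 17/3.

17/3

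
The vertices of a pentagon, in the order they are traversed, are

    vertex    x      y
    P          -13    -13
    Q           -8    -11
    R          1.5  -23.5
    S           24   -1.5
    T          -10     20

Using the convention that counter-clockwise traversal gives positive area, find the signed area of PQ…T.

Apply the shoelace (surveyor's) formula: 2A = Σ (x_i·y_{i+1} − x_{i+1}·y_i), indices taken mod 5.
P→Q: (-13)(-11) − (-8)(-13) = 39
Q→R: (-8)(-23.5) − (1.5)(-11) = 204.5
R→S: (1.5)(-1.5) − (24)(-23.5) = 561.75
S→T: (24)(20) − (-10)(-1.5) = 465
T→P: (-10)(-13) − (-13)(20) = 390
Σ = 1660.25
Signed area = Σ/2 = 830.125 (positive ⇒ counter-clockwise traversal).

830.125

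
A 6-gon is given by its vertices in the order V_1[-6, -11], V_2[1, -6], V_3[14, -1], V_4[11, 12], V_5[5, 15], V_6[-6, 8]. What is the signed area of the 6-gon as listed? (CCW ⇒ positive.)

329

Apply the shoelace formula: 2A = Σ (x_i·y_{i+1} − x_{i+1}·y_i), indices taken mod 6.
Cross-terms: 47, 83, 179, 105, 130, 114  ⇒  Σ = 658
Signed area = Σ/2 = 329 (positive ⇒ counter-clockwise traversal).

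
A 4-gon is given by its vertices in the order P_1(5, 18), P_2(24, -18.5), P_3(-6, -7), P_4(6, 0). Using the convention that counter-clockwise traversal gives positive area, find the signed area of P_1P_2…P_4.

Apply the shoelace formula: 2A = Σ (x_i·y_{i+1} − x_{i+1}·y_i), indices taken mod 4.
Σ = (-524.5) + (-279) + (42) + (108) = -653.5
Signed area = Σ/2 = -326.75 (negative ⇒ clockwise traversal).

-326.75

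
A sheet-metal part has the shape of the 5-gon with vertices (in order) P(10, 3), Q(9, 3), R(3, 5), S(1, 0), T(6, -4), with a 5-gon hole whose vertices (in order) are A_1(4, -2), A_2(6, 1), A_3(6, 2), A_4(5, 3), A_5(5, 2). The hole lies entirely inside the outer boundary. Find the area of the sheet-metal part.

Outer boundary:
Apply the surveyor's formula: 2A = Σ (x_i·y_{i+1} − x_{i+1}·y_i), indices taken mod 5.
Σ = (3) + (36) + (-5) + (-4) + (58) = 88
Area = |Σ|/2 = 44.
Hole:
Cross-terms: 16, 6, 8, -5, -18  ⇒  Σ = 7
Area = |Σ|/2 = 3.5.
Net area = 44 − 3.5 = 40.5.

40.5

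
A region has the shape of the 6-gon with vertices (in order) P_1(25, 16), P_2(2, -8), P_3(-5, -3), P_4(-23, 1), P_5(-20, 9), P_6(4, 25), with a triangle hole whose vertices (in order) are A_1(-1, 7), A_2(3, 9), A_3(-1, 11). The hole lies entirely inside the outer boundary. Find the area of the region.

810

Outer boundary:
Apply Gauss's area formula: 2A = Σ (x_i·y_{i+1} − x_{i+1}·y_i), indices taken mod 6.
Σ = (-232) + (-46) + (-74) + (-187) + (-536) + (-561) = -1636
Area = |Σ|/2 = 818.
Hole:
Apply Gauss's area formula: 2A = Σ (x_i·y_{i+1} − x_{i+1}·y_i), indices taken mod 3.
A_1→A_2: (-1)(9) − (3)(7) = -30
A_2→A_3: (3)(11) − (-1)(9) = 42
A_3→A_1: (-1)(7) − (-1)(11) = 4
Σ = 16
Area = |Σ|/2 = 8.
Net area = 818 − 8 = 810.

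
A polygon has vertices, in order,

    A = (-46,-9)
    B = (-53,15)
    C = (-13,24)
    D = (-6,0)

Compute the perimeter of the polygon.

132

|AB| = √((-7)² + (24)²) = √625 = 25
|BC| = √((40)² + (9)²) = √1681 = 41
|CD| = √((7)² + (-24)²) = √625 = 25
|DA| = √((-40)² + (-9)²) = √1681 = 41
Perimeter = 25 + 41 + 25 + 41 = 132.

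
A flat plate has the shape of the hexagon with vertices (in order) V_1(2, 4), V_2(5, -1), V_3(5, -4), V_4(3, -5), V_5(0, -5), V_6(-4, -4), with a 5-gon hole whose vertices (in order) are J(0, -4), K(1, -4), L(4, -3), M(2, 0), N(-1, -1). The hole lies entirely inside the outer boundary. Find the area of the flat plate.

Outer boundary:
Apply Gauss's area formula: 2A = Σ (x_i·y_{i+1} − x_{i+1}·y_i), indices taken mod 6.
Σ = (-22) + (-15) + (-13) + (-15) + (-20) + (-8) = -93
Area = |Σ|/2 = 46.5.
Hole:
Apply the surveyor's formula: 2A = Σ (x_i·y_{i+1} − x_{i+1}·y_i), indices taken mod 5.
Σ = (4) + (13) + (6) + (-2) + (4) = 25
Area = |Σ|/2 = 12.5.
Net area = 46.5 − 12.5 = 34.

34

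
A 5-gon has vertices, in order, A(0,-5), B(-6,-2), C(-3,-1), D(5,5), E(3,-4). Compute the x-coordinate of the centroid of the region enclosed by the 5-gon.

Apply the surveyor's formula. First the cross-terms c_i = x_i·y_{i+1} − x_{i+1}·y_i:
  -30, 0, -10, -35, -15  ⇒  2A = -90, A = -45.
Then Σ (x_i + x_{i+1})·c_i = -165, so x̄ = -165 / (6·(-45)) = 11/18.

11/18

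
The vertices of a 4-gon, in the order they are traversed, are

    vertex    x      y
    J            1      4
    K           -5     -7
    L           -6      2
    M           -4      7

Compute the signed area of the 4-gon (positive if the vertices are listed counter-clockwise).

-48

J→K: (1)(-7) − (-5)(4) = 13
K→L: (-5)(2) − (-6)(-7) = -52
L→M: (-6)(7) − (-4)(2) = -34
M→J: (-4)(4) − (1)(7) = -23
Σ = -96
Signed area = Σ/2 = -48 (negative ⇒ clockwise traversal).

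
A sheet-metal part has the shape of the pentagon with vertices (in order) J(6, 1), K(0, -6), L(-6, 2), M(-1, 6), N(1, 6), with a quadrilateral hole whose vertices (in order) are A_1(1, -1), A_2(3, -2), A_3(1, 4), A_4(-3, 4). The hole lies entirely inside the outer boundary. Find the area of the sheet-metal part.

61.5

Outer boundary:
Σ = (-36) + (-36) + (-34) + (-12) + (-35) = -153
Area = |Σ|/2 = 76.5.
Hole:
Apply Gauss's area formula: 2A = Σ (x_i·y_{i+1} − x_{i+1}·y_i), indices taken mod 4.
Cross-terms: 1, 14, 16, -1  ⇒  Σ = 30
Area = |Σ|/2 = 15.
Net area = 76.5 − 15 = 61.5.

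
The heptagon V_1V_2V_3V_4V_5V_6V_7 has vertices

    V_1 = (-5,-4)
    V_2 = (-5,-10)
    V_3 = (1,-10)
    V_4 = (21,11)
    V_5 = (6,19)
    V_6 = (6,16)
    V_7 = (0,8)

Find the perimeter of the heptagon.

|V_1V_2| = √((0)² + (-6)²) = √36 = 6
|V_2V_3| = √((6)² + (0)²) = √36 = 6
|V_3V_4| = √((20)² + (21)²) = √841 = 29
|V_4V_5| = √((-15)² + (8)²) = √289 = 17
|V_5V_6| = √((0)² + (-3)²) = √9 = 3
|V_6V_7| = √((-6)² + (-8)²) = √100 = 10
|V_7V_1| = √((-5)² + (-12)²) = √169 = 13
Perimeter = 6 + 6 + 29 + 17 + 3 + 10 + 13 = 84.

84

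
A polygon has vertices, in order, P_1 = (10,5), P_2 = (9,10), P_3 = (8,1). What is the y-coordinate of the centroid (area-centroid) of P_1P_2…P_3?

16/3

Apply the surveyor's formula. First the cross-terms c_i = x_i·y_{i+1} − x_{i+1}·y_i:
  55, -71, 30  ⇒  2A = 14, A = 7.
Then Σ (y_i + y_{i+1})·c_i = 224, so ȳ = 224 / (6·7) = 16/3.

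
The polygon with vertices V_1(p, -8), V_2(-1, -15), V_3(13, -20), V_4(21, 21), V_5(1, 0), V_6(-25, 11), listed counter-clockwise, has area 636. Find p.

The doubled signed area Σ (x_i y_{i+1} − x_{i+1} y_i) is linear in p.
With p=0 it equals 1090; the coefficient of p is -26 (from the two edges through V_1).
So -26·p + 1090 = 2·636 = 1272 ⇒ p = -7.

-7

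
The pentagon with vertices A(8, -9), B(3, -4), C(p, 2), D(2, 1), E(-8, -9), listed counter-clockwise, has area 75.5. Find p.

Write out the shoelace sum; only the two edges meeting at C involve p:
2·Area = [(3·2 − p·(-4)) + (p·1 − 2·2)] + 129
       = 5·p + 131 = 151
⇒ p = 4.

4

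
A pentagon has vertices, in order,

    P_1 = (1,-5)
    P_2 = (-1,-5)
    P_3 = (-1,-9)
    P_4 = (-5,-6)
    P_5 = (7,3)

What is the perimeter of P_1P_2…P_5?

|P_1P_2| = √((-2)² + (0)²) = √4 = 2
|P_2P_3| = √((0)² + (-4)²) = √16 = 4
|P_3P_4| = √((-4)² + (3)²) = √25 = 5
|P_4P_5| = √((12)² + (9)²) = √225 = 15
|P_5P_1| = √((-6)² + (-8)²) = √100 = 10
Perimeter = 2 + 4 + 5 + 15 + 10 = 36.

36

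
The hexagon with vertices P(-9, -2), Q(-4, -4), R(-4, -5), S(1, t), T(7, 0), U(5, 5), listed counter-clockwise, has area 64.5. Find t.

Write out the shoelace sum; only the two edges meeting at S involve t:
2·Area = [((-4)·t − 1·(-5)) + (1·0 − 7·t)] + 102
       = -11·t + 107 = 129
⇒ t = -2.

-2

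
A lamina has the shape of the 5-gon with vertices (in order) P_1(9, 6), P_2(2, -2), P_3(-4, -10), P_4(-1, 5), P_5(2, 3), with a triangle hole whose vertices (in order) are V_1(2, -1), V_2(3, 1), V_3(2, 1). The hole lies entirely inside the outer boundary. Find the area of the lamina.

Outer boundary:
Σ = (-30) + (-28) + (-30) + (-13) + (-15) = -116
Area = |Σ|/2 = 58.
Hole:
Apply Gauss's area formula: 2A = Σ (x_i·y_{i+1} − x_{i+1}·y_i), indices taken mod 3.
Cross-terms: 5, 1, -4  ⇒  Σ = 2
Area = |Σ|/2 = 1.
Net area = 58 − 1 = 57.

57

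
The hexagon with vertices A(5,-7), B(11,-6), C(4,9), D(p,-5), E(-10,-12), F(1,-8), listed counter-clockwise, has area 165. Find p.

-5

The doubled signed area Σ (x_i y_{i+1} − x_{i+1} y_i) is linear in p.
With p=0 it equals 225; the coefficient of p is -21 (from the two edges through D).
So -21·p + 225 = 2·165 = 330 ⇒ p = -5.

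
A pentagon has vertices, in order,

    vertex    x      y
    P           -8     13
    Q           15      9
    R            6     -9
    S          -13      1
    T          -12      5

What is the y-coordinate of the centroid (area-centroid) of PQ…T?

77/23

Apply Gauss's area formula. First the cross-terms c_i = x_i·y_{i+1} − x_{i+1}·y_i:
  -267, -189, -111, -53, -116  ⇒  2A = -736, A = -368.
Then Σ (y_i + y_{i+1})·c_i = -7392, so ȳ = -7392 / (6·(-368)) = 77/23.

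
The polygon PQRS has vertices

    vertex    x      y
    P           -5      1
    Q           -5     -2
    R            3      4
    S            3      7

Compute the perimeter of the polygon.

|PQ| = √((0)² + (-3)²) = √9 = 3
|QR| = √((8)² + (6)²) = √100 = 10
|RS| = √((0)² + (3)²) = √9 = 3
|SP| = √((-8)² + (-6)²) = √100 = 10
Perimeter = 3 + 10 + 3 + 10 = 26.

26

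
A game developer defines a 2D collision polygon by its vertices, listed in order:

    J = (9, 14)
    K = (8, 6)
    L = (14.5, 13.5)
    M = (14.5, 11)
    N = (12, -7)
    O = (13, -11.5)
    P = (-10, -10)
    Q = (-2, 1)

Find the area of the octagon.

Apply the surveyor's formula: 2A = Σ (x_i·y_{i+1} − x_{i+1}·y_i), indices taken mod 8.
J→K: (9)(6) − (8)(14) = -58
K→L: (8)(13.5) − (14.5)(6) = 21
L→M: (14.5)(11) − (14.5)(13.5) = -36.25
M→N: (14.5)(-7) − (12)(11) = -233.5
N→O: (12)(-11.5) − (13)(-7) = -47
O→P: (13)(-10) − (-10)(-11.5) = -245
P→Q: (-10)(1) − (-2)(-10) = -30
Q→J: (-2)(14) − (9)(1) = -37
Σ = -665.75
Area = |Σ|/2 = 332.875.

332.875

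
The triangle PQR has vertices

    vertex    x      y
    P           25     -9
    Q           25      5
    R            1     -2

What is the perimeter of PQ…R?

|PQ| = √((0)² + (14)²) = √196 = 14
|QR| = √((-24)² + (-7)²) = √625 = 25
|RP| = √((24)² + (-7)²) = √625 = 25
Perimeter = 14 + 25 + 25 = 64.

64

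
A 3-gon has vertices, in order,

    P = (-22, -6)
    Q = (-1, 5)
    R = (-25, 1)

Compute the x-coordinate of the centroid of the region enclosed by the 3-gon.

Apply the shoelace formula. First the cross-terms c_i = x_i·y_{i+1} − x_{i+1}·y_i:
  -116, 124, 172  ⇒  2A = 180, A = 90.
Then Σ (x_i + x_{i+1})·c_i = -8640, so x̄ = -8640 / (6·90) = -16.

-16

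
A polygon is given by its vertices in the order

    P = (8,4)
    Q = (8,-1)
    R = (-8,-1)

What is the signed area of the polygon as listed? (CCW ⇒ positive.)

-40

Σ = (-40) + (-16) + (-24) = -80
Signed area = Σ/2 = -40 (negative ⇒ clockwise traversal).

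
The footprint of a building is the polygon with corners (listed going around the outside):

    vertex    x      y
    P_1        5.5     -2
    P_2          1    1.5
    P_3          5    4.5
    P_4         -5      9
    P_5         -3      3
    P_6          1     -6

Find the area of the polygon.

66.375

Apply the shoelace formula: 2A = Σ (x_i·y_{i+1} − x_{i+1}·y_i), indices taken mod 6.
Cross-terms: 10.25, -3, 67.5, 12, 15, 31  ⇒  Σ = 132.75
Area = |Σ|/2 = 66.375.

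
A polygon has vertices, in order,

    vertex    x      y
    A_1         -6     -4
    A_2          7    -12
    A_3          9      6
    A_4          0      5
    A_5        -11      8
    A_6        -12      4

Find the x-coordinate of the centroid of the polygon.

-32/237

Apply the surveyor's formula. First the cross-terms c_i = x_i·y_{i+1} − x_{i+1}·y_i:
  100, 150, 45, 55, 52, 72  ⇒  2A = 474, A = 237.
Then Σ (x_i + x_{i+1})·c_i = -192, so x̄ = -192 / (6·237) = -32/237.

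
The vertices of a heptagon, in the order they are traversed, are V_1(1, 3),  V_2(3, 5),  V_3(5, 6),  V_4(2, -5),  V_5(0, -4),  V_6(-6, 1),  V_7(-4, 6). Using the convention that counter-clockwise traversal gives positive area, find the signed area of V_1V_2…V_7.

Σ = (-4) + (-7) + (-37) + (-8) + (-24) + (-32) + (-18) = -130
Signed area = Σ/2 = -65 (negative ⇒ clockwise traversal).

-65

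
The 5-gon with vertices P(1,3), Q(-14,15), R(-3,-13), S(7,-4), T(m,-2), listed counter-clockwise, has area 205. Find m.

5

Write out the shoelace sum; only the two edges meeting at T involve m:
2·Area = [(7·(-2) − m·(-4)) + (m·3 − 1·(-2))] + 387
       = 7·m + 375 = 410
⇒ m = 5.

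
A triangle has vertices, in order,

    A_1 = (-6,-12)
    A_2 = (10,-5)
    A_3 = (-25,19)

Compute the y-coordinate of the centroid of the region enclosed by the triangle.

2/3

Apply the shoelace (surveyor's) formula. First the cross-terms c_i = x_i·y_{i+1} − x_{i+1}·y_i:
  150, 65, 414  ⇒  2A = 629, A = 314.5.
Then Σ (y_i + y_{i+1})·c_i = 1258, so ȳ = 1258 / (6·314.5) = 2/3.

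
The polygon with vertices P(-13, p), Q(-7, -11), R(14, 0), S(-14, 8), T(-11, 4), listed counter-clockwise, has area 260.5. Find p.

-7

The doubled signed area Σ (x_i y_{i+1} − x_{i+1} y_i) is linear in p.
With p=0 it equals 493; the coefficient of p is -4 (from the two edges through P).
So -4·p + 493 = 2·260.5 = 521 ⇒ p = -7.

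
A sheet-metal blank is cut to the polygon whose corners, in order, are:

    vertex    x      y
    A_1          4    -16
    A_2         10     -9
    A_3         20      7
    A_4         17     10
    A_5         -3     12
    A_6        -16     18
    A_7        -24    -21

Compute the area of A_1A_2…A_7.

1031.5

Apply the shoelace formula: 2A = Σ (x_i·y_{i+1} − x_{i+1}·y_i), indices taken mod 7.
Σ = (124) + (250) + (81) + (234) + (138) + (768) + (468) = 2063
Area = |Σ|/2 = 1031.5.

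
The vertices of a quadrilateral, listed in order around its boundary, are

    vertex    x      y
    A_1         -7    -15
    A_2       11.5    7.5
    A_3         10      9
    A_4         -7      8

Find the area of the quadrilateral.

Apply the shoelace (surveyor's) formula: 2A = Σ (x_i·y_{i+1} − x_{i+1}·y_i), indices taken mod 4.
Σ = (120) + (28.5) + (143) + (161) = 452.5
Area = |Σ|/2 = 226.25.

226.25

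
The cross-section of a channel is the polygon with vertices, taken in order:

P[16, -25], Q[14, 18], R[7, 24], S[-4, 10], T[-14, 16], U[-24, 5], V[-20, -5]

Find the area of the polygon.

Apply the shoelace (surveyor's) formula: 2A = Σ (x_i·y_{i+1} − x_{i+1}·y_i), indices taken mod 7.
Σ = (638) + (210) + (166) + (76) + (314) + (220) + (580) = 2204
Area = |Σ|/2 = 1102.

1102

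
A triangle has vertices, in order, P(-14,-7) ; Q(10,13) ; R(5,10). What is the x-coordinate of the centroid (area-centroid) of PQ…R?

1/3

Apply the surveyor's formula. First the cross-terms c_i = x_i·y_{i+1} − x_{i+1}·y_i:
  -112, 35, 105  ⇒  2A = 28, A = 14.
Then Σ (x_i + x_{i+1})·c_i = 28, so x̄ = 28 / (6·14) = 1/3.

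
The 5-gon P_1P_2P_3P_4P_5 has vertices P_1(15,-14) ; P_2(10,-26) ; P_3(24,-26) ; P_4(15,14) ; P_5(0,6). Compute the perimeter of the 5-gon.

110

|P_1P_2| = √((-5)² + (-12)²) = √169 = 13
|P_2P_3| = √((14)² + (0)²) = √196 = 14
|P_3P_4| = √((-9)² + (40)²) = √1681 = 41
|P_4P_5| = √((-15)² + (-8)²) = √289 = 17
|P_5P_1| = √((15)² + (-20)²) = √625 = 25
Perimeter = 13 + 14 + 41 + 17 + 25 = 110.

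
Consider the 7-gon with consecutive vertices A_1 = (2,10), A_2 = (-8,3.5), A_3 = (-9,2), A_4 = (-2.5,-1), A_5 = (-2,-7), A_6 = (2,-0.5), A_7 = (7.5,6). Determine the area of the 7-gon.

Cross-terms: 87, 15.5, 14, 15.5, 15, 15.75, 63  ⇒  Σ = 225.75
Area = |Σ|/2 = 112.875.

112.875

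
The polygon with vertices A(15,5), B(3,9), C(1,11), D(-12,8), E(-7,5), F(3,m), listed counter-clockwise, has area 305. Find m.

-15

Write out the shoelace sum; only the two edges meeting at F involve m:
2·Area = [((-7)·m − 3·5) + (3·5 − 15·m)] + 280
       = -22·m + 280 = 610
⇒ m = -15.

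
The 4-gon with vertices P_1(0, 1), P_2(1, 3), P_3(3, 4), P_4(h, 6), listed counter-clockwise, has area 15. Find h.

-6

The doubled signed area Σ (x_i y_{i+1} − x_{i+1} y_i) is linear in h.
With h=0 it equals 12; the coefficient of h is -3 (from the two edges through P_4).
So -3·h + 12 = 2·15 = 30 ⇒ h = -6.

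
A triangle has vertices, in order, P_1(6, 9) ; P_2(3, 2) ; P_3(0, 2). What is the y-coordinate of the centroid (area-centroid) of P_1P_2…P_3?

13/3

Apply the surveyor's formula. First the cross-terms c_i = x_i·y_{i+1} − x_{i+1}·y_i:
  -15, 6, -12  ⇒  2A = -21, A = -10.5.
Then Σ (y_i + y_{i+1})·c_i = -273, so ȳ = -273 / (6·(-10.5)) = 13/3.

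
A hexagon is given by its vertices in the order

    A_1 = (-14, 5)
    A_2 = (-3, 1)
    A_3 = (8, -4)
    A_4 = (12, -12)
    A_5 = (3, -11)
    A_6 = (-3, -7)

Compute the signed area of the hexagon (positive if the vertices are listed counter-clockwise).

-153

Apply Gauss's area formula: 2A = Σ (x_i·y_{i+1} − x_{i+1}·y_i), indices taken mod 6.
A_1→A_2: (-14)(1) − (-3)(5) = 1
A_2→A_3: (-3)(-4) − (8)(1) = 4
A_3→A_4: (8)(-12) − (12)(-4) = -48
A_4→A_5: (12)(-11) − (3)(-12) = -96
A_5→A_6: (3)(-7) − (-3)(-11) = -54
A_6→A_1: (-3)(5) − (-14)(-7) = -113
Σ = -306
Signed area = Σ/2 = -153 (negative ⇒ clockwise traversal).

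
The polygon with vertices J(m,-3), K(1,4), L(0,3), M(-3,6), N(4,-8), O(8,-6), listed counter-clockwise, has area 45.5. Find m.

The doubled signed area Σ (x_i y_{i+1} − x_{i+1} y_i) is linear in m.
With m=0 it equals 31; the coefficient of m is 10 (from the two edges through J).
So 10·m + 31 = 2·45.5 = 91 ⇒ m = 6.

6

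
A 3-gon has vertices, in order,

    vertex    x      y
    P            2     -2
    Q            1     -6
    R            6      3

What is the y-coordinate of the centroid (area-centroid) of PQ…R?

-5/3

Apply the surveyor's formula. First the cross-terms c_i = x_i·y_{i+1} − x_{i+1}·y_i:
  -10, 39, -18  ⇒  2A = 11, A = 5.5.
Then Σ (y_i + y_{i+1})·c_i = -55, so ȳ = -55 / (6·5.5) = -5/3.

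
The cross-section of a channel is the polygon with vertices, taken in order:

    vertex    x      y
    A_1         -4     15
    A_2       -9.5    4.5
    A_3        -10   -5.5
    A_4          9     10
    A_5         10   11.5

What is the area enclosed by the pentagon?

Apply the surveyor's formula: 2A = Σ (x_i·y_{i+1} − x_{i+1}·y_i), indices taken mod 5.
Σ = (124.5) + (97.25) + (-50.5) + (3.5) + (196) = 370.75
Area = |Σ|/2 = 185.375.

185.375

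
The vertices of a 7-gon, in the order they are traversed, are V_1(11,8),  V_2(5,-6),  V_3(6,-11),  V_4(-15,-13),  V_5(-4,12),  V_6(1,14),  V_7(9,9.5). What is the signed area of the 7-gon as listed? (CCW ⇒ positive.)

Apply the shoelace formula: 2A = Σ (x_i·y_{i+1} − x_{i+1}·y_i), indices taken mod 7.
V_1→V_2: (11)(-6) − (5)(8) = -106
V_2→V_3: (5)(-11) − (6)(-6) = -19
V_3→V_4: (6)(-13) − (-15)(-11) = -243
V_4→V_5: (-15)(12) − (-4)(-13) = -232
V_5→V_6: (-4)(14) − (1)(12) = -68
V_6→V_7: (1)(9.5) − (9)(14) = -116.5
V_7→V_1: (9)(8) − (11)(9.5) = -32.5
Σ = -817
Signed area = Σ/2 = -408.5 (negative ⇒ clockwise traversal).

-408.5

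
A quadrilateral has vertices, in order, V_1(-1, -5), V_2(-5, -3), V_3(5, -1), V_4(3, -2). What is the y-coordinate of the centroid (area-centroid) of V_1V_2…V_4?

-118/39

Apply the shoelace formula. First the cross-terms c_i = x_i·y_{i+1} − x_{i+1}·y_i:
  -22, 20, -7, -17  ⇒  2A = -26, A = -13.
Then Σ (y_i + y_{i+1})·c_i = 236, so ȳ = 236 / (6·(-13)) = -118/39.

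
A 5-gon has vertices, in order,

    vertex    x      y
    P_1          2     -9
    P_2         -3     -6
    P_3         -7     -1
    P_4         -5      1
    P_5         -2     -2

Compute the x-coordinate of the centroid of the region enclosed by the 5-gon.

Apply the shoelace formula. First the cross-terms c_i = x_i·y_{i+1} − x_{i+1}·y_i:
  -39, -39, -12, 12, 22  ⇒  2A = -56, A = -28.
Then Σ (x_i + x_{i+1})·c_i = 489, so x̄ = 489 / (6·(-28)) = -163/56.

-163/56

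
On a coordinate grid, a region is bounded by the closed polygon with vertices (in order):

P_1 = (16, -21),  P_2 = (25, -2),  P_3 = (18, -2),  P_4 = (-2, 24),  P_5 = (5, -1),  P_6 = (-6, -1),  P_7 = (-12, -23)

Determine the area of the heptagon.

762

Σ = (493) + (-14) + (428) + (-118) + (-11) + (126) + (620) = 1524
Area = |Σ|/2 = 762.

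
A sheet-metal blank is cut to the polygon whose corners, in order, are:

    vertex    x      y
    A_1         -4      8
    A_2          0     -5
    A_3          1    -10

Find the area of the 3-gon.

3.5

A_1→A_2: (-4)(-5) − (0)(8) = 20
A_2→A_3: (0)(-10) − (1)(-5) = 5
A_3→A_1: (1)(8) − (-4)(-10) = -32
Σ = -7
Area = |Σ|/2 = 3.5.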